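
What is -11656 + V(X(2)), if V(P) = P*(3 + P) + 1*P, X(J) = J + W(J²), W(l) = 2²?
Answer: -11596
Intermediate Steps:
W(l) = 4
X(J) = 4 + J (X(J) = J + 4 = 4 + J)
V(P) = P + P*(3 + P) (V(P) = P*(3 + P) + P = P + P*(3 + P))
-11656 + V(X(2)) = -11656 + (4 + 2)*(4 + (4 + 2)) = -11656 + 6*(4 + 6) = -11656 + 6*10 = -11656 + 60 = -11596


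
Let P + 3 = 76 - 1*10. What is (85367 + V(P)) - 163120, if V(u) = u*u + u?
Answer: -73721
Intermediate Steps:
P = 63 (P = -3 + (76 - 1*10) = -3 + (76 - 10) = -3 + 66 = 63)
V(u) = u + u² (V(u) = u² + u = u + u²)
(85367 + V(P)) - 163120 = (85367 + 63*(1 + 63)) - 163120 = (85367 + 63*64) - 163120 = (85367 + 4032) - 163120 = 89399 - 163120 = -73721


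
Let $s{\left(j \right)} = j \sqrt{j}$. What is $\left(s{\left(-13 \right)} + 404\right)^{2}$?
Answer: $161019 - 10504 i \sqrt{13} \approx 1.6102 \cdot 10^{5} - 37873.0 i$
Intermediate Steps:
$s{\left(j \right)} = j^{\frac{3}{2}}$
$\left(s{\left(-13 \right)} + 404\right)^{2} = \left(\left(-13\right)^{\frac{3}{2}} + 404\right)^{2} = \left(- 13 i \sqrt{13} + 404\right)^{2} = \left(404 - 13 i \sqrt{13}\right)^{2}$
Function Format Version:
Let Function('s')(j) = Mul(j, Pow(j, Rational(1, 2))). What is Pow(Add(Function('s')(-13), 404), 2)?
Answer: Add(161019, Mul(-10504, I, Pow(13, Rational(1, 2)))) ≈ Add(1.6102e+5, Mul(-37873., I))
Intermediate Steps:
Function('s')(j) = Pow(j, Rational(3, 2))
Pow(Add(Function('s')(-13), 404), 2) = Pow(Add(Pow(-13, Rational(3, 2)), 404), 2) = Pow(Add(Mul(-13, I, Pow(13, Rational(1, 2))), 404), 2) = Pow(Add(404, Mul(-13, I, Pow(13, Rational(1, 2)))), 2)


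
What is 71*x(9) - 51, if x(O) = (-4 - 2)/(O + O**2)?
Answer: -836/15 ≈ -55.733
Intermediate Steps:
x(O) = -6/(O + O**2)
71*x(9) - 51 = 71*(-6/(9*(1 + 9))) - 51 = 71*(-6*1/9/10) - 51 = 71*(-6*1/9*1/10) - 51 = 71*(-1/15) - 51 = -71/15 - 51 = -836/15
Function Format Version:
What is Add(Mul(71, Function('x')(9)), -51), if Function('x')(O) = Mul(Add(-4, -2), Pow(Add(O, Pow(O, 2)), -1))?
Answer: Rational(-836, 15) ≈ -55.733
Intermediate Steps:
Function('x')(O) = Mul(-6, Pow(Add(O, Pow(O, 2)), -1))
Add(Mul(71, Function('x')(9)), -51) = Add(Mul(71, Mul(-6, Pow(9, -1), Pow(Add(1, 9), -1))), -51) = Add(Mul(71, Mul(-6, Rational(1, 9), Pow(10, -1))), -51) = Add(Mul(71, Mul(-6, Rational(1, 9), Rational(1, 10))), -51) = Add(Mul(71, Rational(-1, 15)), -51) = Add(Rational(-71, 15), -51) = Rational(-836, 15)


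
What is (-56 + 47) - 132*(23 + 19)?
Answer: -5553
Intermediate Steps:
(-56 + 47) - 132*(23 + 19) = -9 - 132*42 = -9 - 5544 = -5553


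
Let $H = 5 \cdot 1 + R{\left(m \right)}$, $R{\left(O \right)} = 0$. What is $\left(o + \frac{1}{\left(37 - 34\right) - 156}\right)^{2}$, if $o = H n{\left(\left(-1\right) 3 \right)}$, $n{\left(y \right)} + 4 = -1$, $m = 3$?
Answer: $\frac{14638276}{23409} \approx 625.33$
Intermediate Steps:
$n{\left(y \right)} = -5$ ($n{\left(y \right)} = -4 - 1 = -5$)
$H = 5$ ($H = 5 \cdot 1 + 0 = 5 + 0 = 5$)
$o = -25$ ($o = 5 \left(-5\right) = -25$)
$\left(o + \frac{1}{\left(37 - 34\right) - 156}\right)^{2} = \left(-25 + \frac{1}{\left(37 - 34\right) - 156}\right)^{2} = \left(-25 + \frac{1}{3 - 156}\right)^{2} = \left(-25 + \frac{1}{-153}\right)^{2} = \left(-25 - \frac{1}{153}\right)^{2} = \left(- \frac{3826}{153}\right)^{2} = \frac{14638276}{23409}$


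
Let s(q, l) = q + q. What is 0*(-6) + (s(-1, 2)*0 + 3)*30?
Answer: 90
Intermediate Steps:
s(q, l) = 2*q
0*(-6) + (s(-1, 2)*0 + 3)*30 = 0*(-6) + ((2*(-1))*0 + 3)*30 = 0 + (-2*0 + 3)*30 = 0 + (0 + 3)*30 = 0 + 3*30 = 0 + 90 = 90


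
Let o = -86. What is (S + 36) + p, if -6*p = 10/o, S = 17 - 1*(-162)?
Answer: 55475/258 ≈ 215.02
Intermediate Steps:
S = 179 (S = 17 + 162 = 179)
p = 5/258 (p = -5/(3*(-86)) = -5*(-1)/(3*86) = -⅙*(-5/43) = 5/258 ≈ 0.019380)
(S + 36) + p = (179 + 36) + 5/258 = 215 + 5/258 = 55475/258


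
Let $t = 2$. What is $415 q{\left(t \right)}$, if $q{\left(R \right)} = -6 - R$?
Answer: $-3320$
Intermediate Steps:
$415 q{\left(t \right)} = 415 \left(-6 - 2\right) = 415 \left(-8\right) = -3320$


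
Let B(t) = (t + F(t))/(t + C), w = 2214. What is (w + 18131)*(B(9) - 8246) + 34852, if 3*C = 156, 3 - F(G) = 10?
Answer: -10231490408/61 ≈ -1.6773e+8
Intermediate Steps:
F(G) = -7 (F(G) = 3 - 1*10 = 3 - 10 = -7)
C = 52 (C = (1/3)*156 = 52)
B(t) = (-7 + t)/(52 + t) (B(t) = (t - 7)/(t + 52) = (-7 + t)/(52 + t))
(w + 18131)*(B(9) - 8246) + 34852 = (2214 + 18131)*((-7 + 9)/(52 + 9) - 8246) + 34852 = 20345*(2/61 - 8246) + 34852 = 20345*(-503004/61) + 34852 = -10233616380/61 + 34852 = -10231490408/61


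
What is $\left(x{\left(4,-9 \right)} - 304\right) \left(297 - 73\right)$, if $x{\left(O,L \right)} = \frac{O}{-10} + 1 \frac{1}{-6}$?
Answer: $- \frac{1023344}{15} \approx -68223.0$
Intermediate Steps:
$x{\left(O,L \right)} = - \frac{1}{6} - \frac{O}{10}$ ($x{\left(O,L \right)} = O \left(- \frac{1}{10}\right) + 1 \left(- \frac{1}{6}\right) = - \frac{O}{10} - \frac{1}{6} = - \frac{1}{6} - \frac{O}{10}$)
$\left(x{\left(4,-9 \right)} - 304\right) \left(297 - 73\right) = \left(\left(- \frac{1}{6} - \frac{2}{5}\right) - 304\right) \left(297 - 73\right) = \left(\left(- \frac{1}{6} - \frac{2}{5}\right) - 304\right) 224 = \left(- \frac{17}{30} - 304\right) 224 = \left(- \frac{9137}{30}\right) 224 = - \frac{1023344}{15}$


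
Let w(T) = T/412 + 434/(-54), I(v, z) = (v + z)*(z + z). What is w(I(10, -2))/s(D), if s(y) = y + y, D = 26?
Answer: -22567/144612 ≈ -0.15605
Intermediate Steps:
I(v, z) = 2*z*(v + z) (I(v, z) = (v + z)*(2*z) = 2*z*(v + z))
s(y) = 2*y
w(T) = -217/27 + T/412 (w(T) = T*(1/412) + 434*(-1/54) = T/412 - 217/27 = -217/27 + T/412)
w(I(10, -2))/s(D) = (-217/27 + (2*(-2)*(10 - 2))/412)/((2*26)) = (-217/27 + (2*(-2)*8)/412)/52 = (-217/27 + (1/412)*(-32))*(1/52) = (-217/27 - 8/103)*(1/52) = -22567/2781*1/52 = -22567/144612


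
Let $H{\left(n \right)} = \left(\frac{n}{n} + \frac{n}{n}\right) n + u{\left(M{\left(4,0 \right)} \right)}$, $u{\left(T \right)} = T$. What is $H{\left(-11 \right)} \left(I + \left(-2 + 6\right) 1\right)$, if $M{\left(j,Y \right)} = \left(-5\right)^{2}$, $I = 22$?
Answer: $78$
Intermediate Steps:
$M{\left(j,Y \right)} = 25$
$H{\left(n \right)} = 25 + 2 n$ ($H{\left(n \right)} = \left(\frac{n}{n} + \frac{n}{n}\right) n + 25 = \left(1 + 1\right) n + 25 = 2 n + 25 = 25 + 2 n$)
$H{\left(-11 \right)} \left(I + \left(-2 + 6\right) 1\right) = \left(25 + 2 \left(-11\right)\right) \left(22 + \left(-2 + 6\right) 1\right) = \left(25 - 22\right) \left(22 + 4 \cdot 1\right) = 3 \left(22 + 4\right) = 3 \cdot 26 = 78$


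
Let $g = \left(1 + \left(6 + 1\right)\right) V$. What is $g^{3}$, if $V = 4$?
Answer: $32768$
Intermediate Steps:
$g = 32$ ($g = \left(1 + \left(6 + 1\right)\right) 4 = \left(1 + 7\right) 4 = 8 \cdot 4 = 32$)
$g^{3} = 32^{3} = 32768$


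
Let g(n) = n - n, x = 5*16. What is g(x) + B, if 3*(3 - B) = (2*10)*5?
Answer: -91/3 ≈ -30.333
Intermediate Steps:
x = 80
B = -91/3 (B = 3 - 2*10*5/3 = 3 - 20*5/3 = 3 - ⅓*100 = 3 - 100/3 = -91/3 ≈ -30.333)
g(n) = 0
g(x) + B = 0 - 91/3 = -91/3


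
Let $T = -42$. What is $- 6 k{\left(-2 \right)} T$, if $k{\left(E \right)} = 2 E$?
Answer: $-1008$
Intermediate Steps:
$- 6 k{\left(-2 \right)} T = - 6 \cdot 2 \left(-2\right) \left(-42\right) = \left(-6\right) \left(-4\right) \left(-42\right) = 24 \left(-42\right) = -1008$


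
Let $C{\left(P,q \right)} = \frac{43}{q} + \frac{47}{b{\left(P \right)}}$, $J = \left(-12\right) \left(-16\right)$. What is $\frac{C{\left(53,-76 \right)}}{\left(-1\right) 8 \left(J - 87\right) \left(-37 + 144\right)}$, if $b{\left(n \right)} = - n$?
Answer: $\frac{5851}{362036640} \approx 1.6161 \cdot 10^{-5}$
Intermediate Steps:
$J = 192$
$C{\left(P,q \right)} = - \frac{47}{P} + \frac{43}{q}$ ($C{\left(P,q \right)} = \frac{43}{q} + \frac{47}{\left(-1\right) P} = \frac{43}{q} + 47 \left(- \frac{1}{P}\right) = \frac{43}{q} - \frac{47}{P} = - \frac{47}{P} + \frac{43}{q}$)
$\frac{C{\left(53,-76 \right)}}{\left(-1\right) 8 \left(J - 87\right) \left(-37 + 144\right)} = \frac{- \frac{47}{53} + \frac{43}{-76}}{\left(-1\right) 8 \left(192 - 87\right) \left(-37 + 144\right)} = \frac{\left(-47\right) \frac{1}{53} + 43 \left(- \frac{1}{76}\right)}{\left(-8\right) 105 \cdot 107} = \frac{- \frac{47}{53} - \frac{43}{76}}{\left(-8\right) 11235} = - \frac{5851}{4028 \left(-89880\right)} = \left(- \frac{5851}{4028}\right) \left(- \frac{1}{89880}\right) = \frac{5851}{362036640}$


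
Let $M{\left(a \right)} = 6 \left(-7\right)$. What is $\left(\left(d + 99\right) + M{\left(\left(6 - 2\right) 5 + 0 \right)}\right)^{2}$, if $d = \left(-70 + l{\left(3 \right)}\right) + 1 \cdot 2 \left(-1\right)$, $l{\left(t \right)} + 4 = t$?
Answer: $256$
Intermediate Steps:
$l{\left(t \right)} = -4 + t$
$d = -73$ ($d = \left(-70 + \left(-4 + 3\right)\right) + 1 \cdot 2 \left(-1\right) = \left(-70 - 1\right) + 2 \left(-1\right) = -71 - 2 = -73$)
$M{\left(a \right)} = -42$
$\left(\left(d + 99\right) + M{\left(\left(6 - 2\right) 5 + 0 \right)}\right)^{2} = \left(\left(-73 + 99\right) - 42\right)^{2} = \left(26 - 42\right)^{2} = \left(-16\right)^{2} = 256$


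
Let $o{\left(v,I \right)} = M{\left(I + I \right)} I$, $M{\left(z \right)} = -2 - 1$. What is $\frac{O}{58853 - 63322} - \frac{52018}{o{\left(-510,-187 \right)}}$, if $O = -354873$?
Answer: $- \frac{33384689}{2507109} \approx -13.316$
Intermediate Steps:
$M{\left(z \right)} = -3$ ($M{\left(z \right)} = -2 - 1 = -3$)
$o{\left(v,I \right)} = - 3 I$
$\frac{O}{58853 - 63322} - \frac{52018}{o{\left(-510,-187 \right)}} = - \frac{354873}{58853 - 63322} - \frac{52018}{\left(-3\right) \left(-187\right)} = - \frac{354873}{58853 - 63322} - \frac{52018}{561} = - \frac{354873}{-4469} - \frac{52018}{561} = \left(-354873\right) \left(- \frac{1}{4469}\right) - \frac{52018}{561} = \frac{354873}{4469} - \frac{52018}{561} = - \frac{33384689}{2507109}$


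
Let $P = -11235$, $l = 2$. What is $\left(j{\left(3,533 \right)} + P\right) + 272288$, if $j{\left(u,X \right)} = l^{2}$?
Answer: $261057$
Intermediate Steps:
$j{\left(u,X \right)} = 4$ ($j{\left(u,X \right)} = 2^{2} = 4$)
$\left(j{\left(3,533 \right)} + P\right) + 272288 = \left(4 - 11235\right) + 272288 = -11231 + 272288 = 261057$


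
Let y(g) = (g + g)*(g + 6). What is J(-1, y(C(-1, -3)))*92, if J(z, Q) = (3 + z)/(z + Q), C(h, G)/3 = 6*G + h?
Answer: 184/5813 ≈ 0.031653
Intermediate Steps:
C(h, G) = 3*h + 18*G (C(h, G) = 3*(6*G + h) = 3*(h + 6*G) = 3*h + 18*G)
y(g) = 2*g*(6 + g) (y(g) = (2*g)*(6 + g) = 2*g*(6 + g))
J(z, Q) = (3 + z)/(Q + z)
J(-1, y(C(-1, -3)))*92 = ((3 - 1)/(2*(3*(-1) + 18*(-3))*(6 + (3*(-1) + 18*(-3))) - 1))*92 = (2/(2*(-3 - 54)*(6 + (-3 - 54)) - 1))*92 = (2/(2*(-57)*(6 - 57) - 1))*92 = (2/(2*(-57)*(-51) - 1))*92 = (2/(5814 - 1))*92 = (2/5813)*92 = 184/5813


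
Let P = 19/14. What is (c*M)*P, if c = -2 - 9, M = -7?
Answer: 209/2 ≈ 104.50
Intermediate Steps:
P = 19/14 (P = 19*(1/14) = 19/14 ≈ 1.3571)
c = -11
(c*M)*P = -11*(-7)*(19/14) = 77*(19/14) = 209/2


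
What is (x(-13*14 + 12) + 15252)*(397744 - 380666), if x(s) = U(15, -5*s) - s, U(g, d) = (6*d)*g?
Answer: 1569843916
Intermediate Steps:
U(g, d) = 6*d*g
x(s) = -451*s (x(s) = 6*(-5*s)*15 - s = -450*s - s = -451*s)
(x(-13*14 + 12) + 15252)*(397744 - 380666) = (-451*(-13*14 + 12) + 15252)*(397744 - 380666) = (-451*(-182 + 12) + 15252)*17078 = (-451*(-170) + 15252)*17078 = (76670 + 15252)*17078 = 91922*17078 = 1569843916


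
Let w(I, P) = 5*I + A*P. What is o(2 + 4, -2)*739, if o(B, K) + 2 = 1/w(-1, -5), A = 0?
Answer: -8129/5 ≈ -1625.8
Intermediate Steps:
w(I, P) = 5*I (w(I, P) = 5*I + 0*P = 5*I + 0 = 5*I)
o(B, K) = -11/5 (o(B, K) = -2 + 1/(5*(-1)) = -2 + 1/(-5) = -2 + 1*(-1/5) = -2 - 1/5 = -11/5)
o(2 + 4, -2)*739 = -11/5*739 = -8129/5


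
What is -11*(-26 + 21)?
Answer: 55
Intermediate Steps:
-11*(-26 + 21) = -11*(-5) = 55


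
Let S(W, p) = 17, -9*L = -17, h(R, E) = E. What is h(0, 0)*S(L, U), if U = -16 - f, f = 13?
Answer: 0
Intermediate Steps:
U = -29 (U = -16 - 1*13 = -16 - 13 = -29)
L = 17/9 (L = -⅑*(-17) = 17/9 ≈ 1.8889)
h(0, 0)*S(L, U) = 0*17 = 0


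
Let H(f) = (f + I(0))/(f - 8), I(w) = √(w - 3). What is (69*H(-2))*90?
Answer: 1242 - 621*I*√3 ≈ 1242.0 - 1075.6*I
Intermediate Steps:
I(w) = √(-3 + w)
H(f) = (f + I*√3)/(-8 + f) (H(f) = (f + √(-3 + 0))/(f - 8) = (f + √(-3))/(-8 + f) = (f + I*√3)/(-8 + f))
(69*H(-2))*90 = (69*((-2 + I*√3)/(-8 - 2)))*90 = (69*((-2 + I*√3)/(-10)))*90 = (69*(-(-2 + I*√3)/10))*90 = (69*(⅕ - I*√3/10))*90 = (69/5 - 69*I*√3/10)*90 = 1242 - 621*I*√3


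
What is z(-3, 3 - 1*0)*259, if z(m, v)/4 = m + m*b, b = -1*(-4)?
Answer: -15540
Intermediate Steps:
b = 4
z(m, v) = 20*m (z(m, v) = 4*(m + m*4) = 4*(m + 4*m) = 4*(5*m) = 20*m)
z(-3, 3 - 1*0)*259 = (20*(-3))*259 = -60*259 = -15540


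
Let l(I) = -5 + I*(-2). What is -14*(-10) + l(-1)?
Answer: 137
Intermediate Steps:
l(I) = -5 - 2*I
-14*(-10) + l(-1) = -14*(-10) + (-5 - 2*(-1)) = 140 + (-5 + 2) = 140 - 3 = 137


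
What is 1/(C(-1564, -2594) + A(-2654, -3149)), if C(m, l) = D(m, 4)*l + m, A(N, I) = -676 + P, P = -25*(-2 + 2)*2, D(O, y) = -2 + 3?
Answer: -1/4834 ≈ -0.00020687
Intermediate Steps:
D(O, y) = 1
P = 0 (P = -0*2 = -25*0 = 0)
A(N, I) = -676 (A(N, I) = -676 + 0 = -676)
C(m, l) = l + m (C(m, l) = 1*l + m = l + m)
1/(C(-1564, -2594) + A(-2654, -3149)) = 1/((-2594 - 1564) - 676) = 1/(-4158 - 676) = 1/(-4834) = -1/4834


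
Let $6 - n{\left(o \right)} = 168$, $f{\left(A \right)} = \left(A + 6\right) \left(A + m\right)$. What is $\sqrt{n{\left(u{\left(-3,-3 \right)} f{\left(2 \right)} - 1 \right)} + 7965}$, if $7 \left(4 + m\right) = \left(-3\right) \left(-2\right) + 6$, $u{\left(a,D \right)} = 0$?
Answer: $51 \sqrt{3} \approx 88.335$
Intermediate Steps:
$m = - \frac{16}{7}$ ($m = -4 + \frac{\left(-3\right) \left(-2\right) + 6}{7} = -4 + \frac{6 + 6}{7} = -4 + \frac{1}{7} \cdot 12 = -4 + \frac{12}{7} = - \frac{16}{7} \approx -2.2857$)
$f{\left(A \right)} = \left(6 + A\right) \left(- \frac{16}{7} + A\right)$ ($f{\left(A \right)} = \left(A + 6\right) \left(A - \frac{16}{7}\right) = \left(6 + A\right) \left(- \frac{16}{7} + A\right)$)
$n{\left(o \right)} = -162$ ($n{\left(o \right)} = 6 - 168 = -162$)
$\sqrt{n{\left(u{\left(-3,-3 \right)} f{\left(2 \right)} - 1 \right)} + 7965} = \sqrt{-162 + 7965} = \sqrt{7803} = 51 \sqrt{3}$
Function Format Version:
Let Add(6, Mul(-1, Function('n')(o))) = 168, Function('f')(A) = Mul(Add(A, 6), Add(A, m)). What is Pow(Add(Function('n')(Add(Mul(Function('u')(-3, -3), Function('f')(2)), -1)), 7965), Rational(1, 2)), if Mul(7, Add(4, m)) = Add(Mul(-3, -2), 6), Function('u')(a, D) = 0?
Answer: Mul(51, Pow(3, Rational(1, 2))) ≈ 88.335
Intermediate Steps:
m = Rational(-16, 7) (m = Add(-4, Mul(Rational(1, 7), Add(Mul(-3, -2), 6))) = Add(-4, Mul(Rational(1, 7), Add(6, 6))) = Add(-4, Mul(Rational(1, 7), 12)) = Add(-4, Rational(12, 7)) = Rational(-16, 7) ≈ -2.2857)
Function('f')(A) = Mul(Add(6, A), Add(Rational(-16, 7), A)) (Function('f')(A) = Mul(Add(A, 6), Add(A, Rational(-16, 7))) = Mul(Add(6, A), Add(Rational(-16, 7), A)))
Function('n')(o) = -162 (Function('n')(o) = Add(6, Mul(-1, 168)) = Add(6, -168) = -162)
Pow(Add(Function('n')(Add(Mul(Function('u')(-3, -3), Function('f')(2)), -1)), 7965), Rational(1, 2)) = Pow(Add(-162, 7965), Rational(1, 2)) = Pow(7803, Rational(1, 2)) = Mul(51, Pow(3, Rational(1, 2)))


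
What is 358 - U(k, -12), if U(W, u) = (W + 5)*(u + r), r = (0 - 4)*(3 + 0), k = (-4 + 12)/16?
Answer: 490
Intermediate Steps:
k = ½ (k = 8*(1/16) = ½ ≈ 0.50000)
r = -12 (r = -4*3 = -12)
U(W, u) = (-12 + u)*(5 + W) (U(W, u) = (W + 5)*(u - 12) = (5 + W)*(-12 + u) = (-12 + u)*(5 + W))
358 - U(k, -12) = 358 - (-60 - 12*½ + 5*(-12) + (½)*(-12)) = 358 - (-60 - 6 - 60 - 6) = 358 - 1*(-132) = 358 + 132 = 490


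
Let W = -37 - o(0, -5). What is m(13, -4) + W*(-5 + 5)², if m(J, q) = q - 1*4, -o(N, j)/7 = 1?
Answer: -8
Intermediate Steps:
o(N, j) = -7 (o(N, j) = -7*1 = -7)
m(J, q) = -4 + q (m(J, q) = q - 4 = -4 + q)
W = -30 (W = -37 - 1*(-7) = -37 + 7 = -30)
m(13, -4) + W*(-5 + 5)² = (-4 - 4) - 30*(-5 + 5)² = -8 - 30*0² = -8 - 30*0 = -8 + 0 = -8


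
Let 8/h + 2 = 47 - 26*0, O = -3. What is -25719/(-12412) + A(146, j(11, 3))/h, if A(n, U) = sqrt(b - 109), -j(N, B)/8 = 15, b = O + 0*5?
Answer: 25719/12412 + 45*I*sqrt(7)/2 ≈ 2.0721 + 59.529*I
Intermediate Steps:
b = -3 (b = -3 + 0*5 = -3 + 0 = -3)
j(N, B) = -120 (j(N, B) = -8*15 = -120)
h = 8/45 (h = 8/(-2 + (47 - 26*0)) = 8/(-2 + (47 + 0)) = 8/(-2 + 47) = 8/45 ≈ 0.17778)
A(n, U) = 4*I*sqrt(7) (A(n, U) = sqrt(-3 - 109) = sqrt(-112) = 4*I*sqrt(7))
-25719/(-12412) + A(146, j(11, 3))/h = -25719/(-12412) + (4*I*sqrt(7))/(8/45) = -25719*(-1/12412) + (4*I*sqrt(7))*(45/8) = 25719/12412 + 45*I*sqrt(7)/2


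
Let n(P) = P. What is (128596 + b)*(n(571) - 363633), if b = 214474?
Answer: -124555680340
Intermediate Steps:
(128596 + b)*(n(571) - 363633) = (128596 + 214474)*(571 - 363633) = 343070*(-363062) = -124555680340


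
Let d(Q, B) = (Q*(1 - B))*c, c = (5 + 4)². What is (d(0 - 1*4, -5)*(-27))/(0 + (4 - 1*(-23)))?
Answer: 1944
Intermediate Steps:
c = 81 (c = 9² = 81)
d(Q, B) = 81*Q*(1 - B) (d(Q, B) = (Q*(1 - B))*81 = 81*Q*(1 - B))
(d(0 - 1*4, -5)*(-27))/(0 + (4 - 1*(-23))) = ((81*(0 - 1*4)*(1 - 1*(-5)))*(-27))/(0 + (4 - 1*(-23))) = ((81*(0 - 4)*(1 + 5))*(-27))/(0 + (4 + 23)) = ((81*(-4)*6)*(-27))/(0 + 27) = -1944*(-27)/27 = 52488*(1/27) = 1944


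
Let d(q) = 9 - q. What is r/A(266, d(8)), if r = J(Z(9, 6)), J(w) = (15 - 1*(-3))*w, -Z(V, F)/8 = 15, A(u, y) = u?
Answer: -1080/133 ≈ -8.1203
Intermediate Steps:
Z(V, F) = -120 (Z(V, F) = -8*15 = -120)
J(w) = 18*w (J(w) = (15 + 3)*w = 18*w)
r = -2160 (r = 18*(-120) = -2160)
r/A(266, d(8)) = -2160/266 = -2160*1/266 = -1080/133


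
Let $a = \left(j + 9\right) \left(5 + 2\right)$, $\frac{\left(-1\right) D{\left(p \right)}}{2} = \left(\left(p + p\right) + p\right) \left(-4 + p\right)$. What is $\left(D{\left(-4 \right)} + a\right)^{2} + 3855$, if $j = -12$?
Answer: $49224$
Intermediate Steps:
$D{\left(p \right)} = - 6 p \left(-4 + p\right)$ ($D{\left(p \right)} = - 2 \left(\left(p + p\right) + p\right) \left(-4 + p\right) = - 2 \left(2 p + p\right) \left(-4 + p\right) = - 2 \cdot 3 p \left(-4 + p\right) = - 6 p \left(-4 + p\right)$)
$a = -21$ ($a = \left(-12 + 9\right) \left(5 + 2\right) = \left(-3\right) 7 = -21$)
$\left(D{\left(-4 \right)} + a\right)^{2} + 3855 = \left(6 \left(-4\right) \left(4 - -4\right) - 21\right)^{2} + 3855 = \left(6 \left(-4\right) \left(4 + 4\right) - 21\right)^{2} + 3855 = \left(6 \left(-4\right) 8 - 21\right)^{2} + 3855 = \left(-192 - 21\right)^{2} + 3855 = \left(-213\right)^{2} + 3855 = 45369 + 3855 = 49224$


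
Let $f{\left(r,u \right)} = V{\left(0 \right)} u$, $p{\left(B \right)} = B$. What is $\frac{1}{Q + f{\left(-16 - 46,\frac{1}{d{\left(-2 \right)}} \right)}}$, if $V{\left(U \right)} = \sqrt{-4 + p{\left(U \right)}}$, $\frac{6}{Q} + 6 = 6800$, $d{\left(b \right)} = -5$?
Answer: $\frac{254775}{46158661} + \frac{115396090 i}{46158661} \approx 0.0055195 + 2.5 i$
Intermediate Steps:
$Q = \frac{3}{3397}$ ($Q = \frac{6}{-6 + 6800} = \frac{6}{6794} = 6 \cdot \frac{1}{6794} = \frac{3}{3397} \approx 0.00088313$)
$V{\left(U \right)} = \sqrt{-4 + U}$
$f{\left(r,u \right)} = 2 i u$ ($f{\left(r,u \right)} = \sqrt{-4 + 0} u = \sqrt{-4} u = 2 i u$)
$\frac{1}{Q + f{\left(-16 - 46,\frac{1}{d{\left(-2 \right)}} \right)}} = \frac{1}{\frac{3}{3397} + \frac{2 i}{-5}} = \frac{1}{\frac{3}{3397} + 2 i \left(- \frac{1}{5}\right)} = \frac{1}{\frac{3}{3397} - \frac{2 i}{5}} = \frac{288490225 \left(\frac{3}{3397} + \frac{2 i}{5}\right)}{46158661}$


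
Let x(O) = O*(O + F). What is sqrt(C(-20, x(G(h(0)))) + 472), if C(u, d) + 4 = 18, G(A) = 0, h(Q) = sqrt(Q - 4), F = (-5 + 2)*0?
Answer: 9*sqrt(6) ≈ 22.045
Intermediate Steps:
F = 0 (F = -3*0 = 0)
h(Q) = sqrt(-4 + Q)
x(O) = O**2 (x(O) = O*(O + 0) = O*O = O**2)
C(u, d) = 14 (C(u, d) = -4 + 18 = 14)
sqrt(C(-20, x(G(h(0)))) + 472) = sqrt(14 + 472) = sqrt(486) = 9*sqrt(6)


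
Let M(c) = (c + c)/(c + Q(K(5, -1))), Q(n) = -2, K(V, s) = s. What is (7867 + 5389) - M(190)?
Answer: 622937/47 ≈ 13254.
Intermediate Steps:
M(c) = 2*c/(-2 + c) (M(c) = (c + c)/(c - 2) = (2*c)/(-2 + c) = 2*c/(-2 + c))
(7867 + 5389) - M(190) = (7867 + 5389) - 2*190/(-2 + 190) = 13256 - 2*190/188 = 13256 - 1*95/47 = 13256 - 95/47 = 622937/47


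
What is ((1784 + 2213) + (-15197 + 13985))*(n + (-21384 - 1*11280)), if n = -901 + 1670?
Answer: -88827575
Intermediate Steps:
n = 769
((1784 + 2213) + (-15197 + 13985))*(n + (-21384 - 1*11280)) = ((1784 + 2213) + (-15197 + 13985))*(769 + (-21384 - 1*11280)) = (3997 - 1212)*(769 + (-21384 - 11280)) = 2785*(769 - 32664) = 2785*(-31895) = -88827575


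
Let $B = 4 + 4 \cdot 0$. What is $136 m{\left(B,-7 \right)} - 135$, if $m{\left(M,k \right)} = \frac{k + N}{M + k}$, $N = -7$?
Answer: $\frac{1499}{3} \approx 499.67$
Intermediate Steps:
$B = 4$ ($B = 4 + 0 = 4$)
$m{\left(M,k \right)} = \frac{-7 + k}{M + k}$ ($m{\left(M,k \right)} = \frac{k - 7}{M + k} = \frac{-7 + k}{M + k}$)
$136 m{\left(B,-7 \right)} - 135 = 136 \frac{-7 - 7}{4 - 7} - 135 = 136 \frac{1}{-3} \left(-14\right) - 135 = 136 \left(\left(- \frac{1}{3}\right) \left(-14\right)\right) - 135 = 136 \cdot \frac{14}{3} - 135 = \frac{1904}{3} - 135 = \frac{1499}{3}$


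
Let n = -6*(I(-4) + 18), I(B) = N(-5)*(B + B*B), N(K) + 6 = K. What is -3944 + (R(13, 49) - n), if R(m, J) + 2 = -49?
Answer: -4679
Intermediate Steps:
N(K) = -6 + K
I(B) = -11*B - 11*B² (I(B) = (-6 - 5)*(B + B*B) = -11*(B + B²) = -11*B - 11*B²)
R(m, J) = -51 (R(m, J) = -2 - 49 = -51)
n = 684 (n = -6*(-11*(-4)*(1 - 4) + 18) = -6*(-11*(-4)*(-3) + 18) = -6*(-132 + 18) = -6*(-114) = 684)
-3944 + (R(13, 49) - n) = -3944 + (-51 - 1*684) = -3944 + (-51 - 684) = -3944 - 735 = -4679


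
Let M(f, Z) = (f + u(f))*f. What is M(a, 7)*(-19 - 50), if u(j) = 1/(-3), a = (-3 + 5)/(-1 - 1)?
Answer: -92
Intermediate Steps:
a = -1 (a = 2/(-2) = 2*(-½) = -1)
u(j) = -⅓
M(f, Z) = f*(-⅓ + f) (M(f, Z) = (f - ⅓)*f = (-⅓ + f)*f = f*(-⅓ + f))
M(a, 7)*(-19 - 50) = (-(-⅓ - 1))*(-19 - 50) = -1*(-4/3)*(-69) = (4/3)*(-69) = -92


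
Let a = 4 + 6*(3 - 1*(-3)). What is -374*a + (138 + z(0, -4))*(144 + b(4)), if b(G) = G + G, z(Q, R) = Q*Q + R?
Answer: 5408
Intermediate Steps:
z(Q, R) = R + Q**2 (z(Q, R) = Q**2 + R = R + Q**2)
b(G) = 2*G
a = 40 (a = 4 + 6*(3 + 3) = 4 + 6*6 = 4 + 36 = 40)
-374*a + (138 + z(0, -4))*(144 + b(4)) = -374*40 + (138 + (-4 + 0**2))*(144 + 2*4) = -14960 + (138 + (-4 + 0))*(144 + 8) = -14960 + (138 - 4)*152 = -14960 + 134*152 = -14960 + 20368 = 5408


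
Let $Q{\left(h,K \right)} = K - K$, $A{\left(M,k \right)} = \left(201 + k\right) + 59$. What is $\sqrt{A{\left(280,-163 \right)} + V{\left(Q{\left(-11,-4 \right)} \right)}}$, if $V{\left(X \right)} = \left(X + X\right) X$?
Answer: $\sqrt{97} \approx 9.8489$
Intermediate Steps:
$A{\left(M,k \right)} = 260 + k$
$Q{\left(h,K \right)} = 0$
$V{\left(X \right)} = 2 X^{2}$ ($V{\left(X \right)} = 2 X X = 2 X^{2}$)
$\sqrt{A{\left(280,-163 \right)} + V{\left(Q{\left(-11,-4 \right)} \right)}} = \sqrt{\left(260 - 163\right) + 2 \cdot 0^{2}} = \sqrt{97 + 2 \cdot 0} = \sqrt{97 + 0} = \sqrt{97}$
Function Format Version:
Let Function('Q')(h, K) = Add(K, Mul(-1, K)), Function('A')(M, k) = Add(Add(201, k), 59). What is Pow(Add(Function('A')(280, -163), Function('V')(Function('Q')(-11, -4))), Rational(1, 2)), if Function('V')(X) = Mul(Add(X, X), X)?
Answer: Pow(97, Rational(1, 2)) ≈ 9.8489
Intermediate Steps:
Function('A')(M, k) = Add(260, k)
Function('Q')(h, K) = 0
Function('V')(X) = Mul(2, Pow(X, 2)) (Function('V')(X) = Mul(Mul(2, X), X) = Mul(2, Pow(X, 2)))
Pow(Add(Function('A')(280, -163), Function('V')(Function('Q')(-11, -4))), Rational(1, 2)) = Pow(Add(Add(260, -163), Mul(2, Pow(0, 2))), Rational(1, 2)) = Pow(Add(97, Mul(2, 0)), Rational(1, 2)) = Pow(Add(97, 0), Rational(1, 2)) = Pow(97, Rational(1, 2))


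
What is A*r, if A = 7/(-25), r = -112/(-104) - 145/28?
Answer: 1493/1300 ≈ 1.1485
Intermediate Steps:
r = -1493/364 (r = -112*(-1/104) - 145*1/28 = 14/13 - 145/28 = -1493/364 ≈ -4.1016)
A = -7/25 (A = 7*(-1/25) = -7/25 ≈ -0.28000)
A*r = -7/25*(-1493/364) = 1493/1300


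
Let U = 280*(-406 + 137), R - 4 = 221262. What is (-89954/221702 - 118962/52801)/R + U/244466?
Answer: -48774598273281256247/158301459427484596678 ≈ -0.30811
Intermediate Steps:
R = 221266 (R = 4 + 221262 = 221266)
U = -75320 (U = 280*(-269) = -75320)
(-89954/221702 - 118962/52801)/R + U/244466 = (-89954/221702 - 118962/52801)/221266 - 75320/244466 = (-89954*1/221702 - 118962*1/52801)*(1/221266) - 75320*1/244466 = (-44977/110851 - 118962/52801)*(1/221266) - 37660/122233 = -15561887239/5853043651*1/221266 - 37660/122233 = -15561887239/1295079556482166 - 37660/122233 = -48774598273281256247/158301459427484596678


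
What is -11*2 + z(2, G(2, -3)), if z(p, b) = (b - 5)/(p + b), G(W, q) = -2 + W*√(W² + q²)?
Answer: -21 - 7*√13/26 ≈ -21.971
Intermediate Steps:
z(p, b) = (-5 + b)/(b + p)
-11*2 + z(2, G(2, -3)) = -11*2 + (-5 + (-2 + 2*√(2² + (-3)²)))/((-2 + 2*√(2² + (-3)²)) + 2) = -22 + (-5 + (-2 + 2*√(4 + 9)))/((-2 + 2*√(4 + 9)) + 2) = -22 + (-5 + (-2 + 2*√13))/((-2 + 2*√13) + 2) = -22 + (-7 + 2*√13)/((2*√13)) = -22 + (√13/26)*(-7 + 2*√13) = -22 + √13*(-7 + 2*√13)/26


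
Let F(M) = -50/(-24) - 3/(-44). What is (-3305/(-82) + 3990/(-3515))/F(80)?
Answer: 3921753/215414 ≈ 18.206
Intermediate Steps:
F(M) = 71/33 (F(M) = -50*(-1/24) - 3*(-1/44) = 25/12 + 3/44 = 71/33)
(-3305/(-82) + 3990/(-3515))/F(80) = (-3305/(-82) + 3990/(-3515))/(71/33) = (-3305*(-1/82) + 3990*(-1/3515))*(33/71) = (3305/82 - 42/37)*(33/71) = (118841/3034)*(33/71) = 3921753/215414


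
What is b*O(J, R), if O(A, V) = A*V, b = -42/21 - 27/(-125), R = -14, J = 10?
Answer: 6244/25 ≈ 249.76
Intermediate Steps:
b = -223/125 (b = -42*1/21 - 27*(-1/125) = -2 + 27/125 = -223/125 ≈ -1.7840)
b*O(J, R) = -446*(-14)/25 = -223/125*(-140) = 6244/25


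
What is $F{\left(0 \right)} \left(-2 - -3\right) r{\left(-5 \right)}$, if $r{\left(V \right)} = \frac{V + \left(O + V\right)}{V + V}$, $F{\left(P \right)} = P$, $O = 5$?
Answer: $0$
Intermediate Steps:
$r{\left(V \right)} = \frac{5 + 2 V}{2 V}$ ($r{\left(V \right)} = \frac{V + \left(5 + V\right)}{V + V} = \frac{5 + 2 V}{2 V}$)
$F{\left(0 \right)} \left(-2 - -3\right) r{\left(-5 \right)} = 0 \left(-2 - -3\right) \frac{\frac{5}{2} - 5}{-5} = 0 \left(-2 + 3\right) \left(\left(- \frac{1}{5}\right) \left(- \frac{5}{2}\right)\right) = 0 \cdot 1 \cdot \frac{1}{2} = 0 \cdot \frac{1}{2} = 0$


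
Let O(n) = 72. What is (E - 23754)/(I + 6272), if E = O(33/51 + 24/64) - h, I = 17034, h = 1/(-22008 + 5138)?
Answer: -399515339/393172220 ≈ -1.0161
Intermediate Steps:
h = -1/16870 (h = 1/(-16870) = -1/16870 ≈ -5.9277e-5)
E = 1214641/16870 (E = 72 - 1*(-1/16870) = 72 + 1/16870 = 1214641/16870 ≈ 72.000)
(E - 23754)/(I + 6272) = (1214641/16870 - 23754)/(17034 + 6272) = -399515339/16870/23306 = -399515339/16870*1/23306 = -399515339/393172220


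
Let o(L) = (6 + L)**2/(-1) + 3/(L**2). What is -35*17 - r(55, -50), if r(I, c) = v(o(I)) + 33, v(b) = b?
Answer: 9356322/3025 ≈ 3093.0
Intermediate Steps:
o(L) = -(6 + L)**2 + 3/L**2 (o(L) = (6 + L)**2*(-1) + 3/L**2 = -(6 + L)**2 + 3/L**2)
r(I, c) = 33 - (6 + I)**2 + 3/I**2 (r(I, c) = (-(6 + I)**2 + 3/I**2) + 33 = 33 - (6 + I)**2 + 3/I**2)
-35*17 - r(55, -50) = -35*17 - (33 - (6 + 55)**2 + 3/55**2) = -595 - (33 - 1*61**2 + 3*(1/3025)) = -595 - (33 - 1*3721 + 3/3025) = -595 - (33 - 3721 + 3/3025) = -595 - 1*(-11156197/3025) = -595 + 11156197/3025 = 9356322/3025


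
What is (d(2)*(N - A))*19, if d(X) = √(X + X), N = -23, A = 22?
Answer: -1710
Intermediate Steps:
d(X) = √2*√X (d(X) = √(2*X) = √2*√X)
(d(2)*(N - A))*19 = ((√2*√2)*(-23 - 1*22))*19 = (2*(-23 - 22))*19 = (2*(-45))*19 = -90*19 = -1710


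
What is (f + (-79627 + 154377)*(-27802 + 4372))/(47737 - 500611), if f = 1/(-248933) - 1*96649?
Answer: 72667241388003/18789213907 ≈ 3867.5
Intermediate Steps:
f = -24059125518/248933 (f = -1/248933 - 96649 = -24059125518/248933 ≈ -96649.)
(f + (-79627 + 154377)*(-27802 + 4372))/(47737 - 500611) = (-24059125518/248933 + (-79627 + 154377)*(-27802 + 4372))/(47737 - 500611) = (-24059125518/248933 + 74750*(-23430))/(-452874) = (-24059125518/248933 - 1751392500)*(-1/452874) = -436003448328018/248933*(-1/452874) = 72667241388003/18789213907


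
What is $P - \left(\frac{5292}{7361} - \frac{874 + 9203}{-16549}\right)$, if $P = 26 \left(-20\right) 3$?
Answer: $- \frac{190196568945}{121817189} \approx -1561.3$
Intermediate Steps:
$P = -1560$ ($P = \left(-520\right) 3 = -1560$)
$P - \left(\frac{5292}{7361} - \frac{874 + 9203}{-16549}\right) = -1560 - \left(\frac{5292}{7361} - \frac{874 + 9203}{-16549}\right) = -1560 + \left(\left(-5292\right) \frac{1}{7361} + 10077 \left(- \frac{1}{16549}\right)\right) = -1560 - \frac{161754105}{121817189} = - \frac{190196568945}{121817189}$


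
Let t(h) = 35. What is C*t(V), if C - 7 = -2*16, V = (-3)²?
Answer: -875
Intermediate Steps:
V = 9
C = -25 (C = 7 - 2*16 = 7 - 32 = -25)
C*t(V) = -25*35 = -875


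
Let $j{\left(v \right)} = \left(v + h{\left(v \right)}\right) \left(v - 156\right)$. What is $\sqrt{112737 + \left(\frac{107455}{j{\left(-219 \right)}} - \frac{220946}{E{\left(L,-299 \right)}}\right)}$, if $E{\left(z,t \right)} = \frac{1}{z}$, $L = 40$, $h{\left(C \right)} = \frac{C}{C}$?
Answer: $\frac{i \sqrt{93296639813586}}{3270} \approx 2953.8 i$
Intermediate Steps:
$h{\left(C \right)} = 1$
$j{\left(v \right)} = \left(1 + v\right) \left(-156 + v\right)$ ($j{\left(v \right)} = \left(v + 1\right) \left(v - 156\right) = \left(1 + v\right) \left(-156 + v\right)$)
$\sqrt{112737 + \left(\frac{107455}{j{\left(-219 \right)}} - \frac{220946}{E{\left(L,-299 \right)}}\right)} = \sqrt{112737 + \left(\frac{107455}{-156 + \left(-219\right)^{2} - -33945} - \frac{220946}{\frac{1}{40}}\right)} = \sqrt{112737 + \left(\frac{107455}{-156 + 47961 + 33945} - 220946 \frac{1}{\frac{1}{40}}\right)} = \sqrt{112737 + \left(\frac{107455}{81750} - 8837840\right)} = \sqrt{112737 + \left(107455 \cdot \frac{1}{81750} - 8837840\right)} = \sqrt{112737 + \left(\frac{21491}{16350} - 8837840\right)} = \sqrt{112737 - \frac{144498662509}{16350}} = \sqrt{- \frac{142655412559}{16350}} = \frac{i \sqrt{93296639813586}}{3270}$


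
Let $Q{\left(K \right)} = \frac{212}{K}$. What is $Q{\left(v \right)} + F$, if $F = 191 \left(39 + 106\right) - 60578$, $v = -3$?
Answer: $- \frac{98861}{3} \approx -32954.0$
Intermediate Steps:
$F = -32883$ ($F = 191 \cdot 145 - 60578 = 27695 - 60578 = -32883$)
$Q{\left(v \right)} + F = \frac{212}{-3} - 32883 = 212 \left(- \frac{1}{3}\right) - 32883 = - \frac{212}{3} - 32883 = - \frac{98861}{3}$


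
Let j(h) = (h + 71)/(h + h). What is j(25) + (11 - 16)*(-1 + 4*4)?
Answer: -1827/25 ≈ -73.080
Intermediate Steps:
j(h) = (71 + h)/(2*h) (j(h) = (71 + h)/((2*h)) = (71 + h)*(1/(2*h)) = (71 + h)/(2*h))
j(25) + (11 - 16)*(-1 + 4*4) = (1/2)*(71 + 25)/25 + (11 - 16)*(-1 + 4*4) = (1/2)*(1/25)*96 - 5*(-1 + 16) = 48/25 - 5*15 = 48/25 - 75 = -1827/25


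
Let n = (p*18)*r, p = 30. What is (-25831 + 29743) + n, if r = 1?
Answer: 4452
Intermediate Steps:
n = 540 (n = (30*18)*1 = 540*1 = 540)
(-25831 + 29743) + n = (-25831 + 29743) + 540 = 3912 + 540 = 4452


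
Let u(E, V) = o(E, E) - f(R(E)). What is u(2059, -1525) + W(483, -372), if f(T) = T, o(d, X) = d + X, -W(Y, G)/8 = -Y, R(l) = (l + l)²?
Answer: -16949942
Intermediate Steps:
R(l) = 4*l² (R(l) = (2*l)² = 4*l²)
W(Y, G) = 8*Y (W(Y, G) = -(-8)*Y = 8*Y)
o(d, X) = X + d
u(E, V) = -4*E² + 2*E (u(E, V) = (E + E) - 4*E² = 2*E - 4*E² = -4*E² + 2*E)
u(2059, -1525) + W(483, -372) = 2*2059*(1 - 2*2059) + 8*483 = 2*2059*(1 - 4118) + 3864 = 2*2059*(-4117) + 3864 = -16953806 + 3864 = -16949942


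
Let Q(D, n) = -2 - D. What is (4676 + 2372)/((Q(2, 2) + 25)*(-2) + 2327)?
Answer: 7048/2285 ≈ 3.0845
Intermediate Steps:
(4676 + 2372)/((Q(2, 2) + 25)*(-2) + 2327) = (4676 + 2372)/(((-2 - 1*2) + 25)*(-2) + 2327) = 7048/(((-2 - 2) + 25)*(-2) + 2327) = 7048/((-4 + 25)*(-2) + 2327) = 7048/(21*(-2) + 2327) = 7048/(-42 + 2327) = 7048/2285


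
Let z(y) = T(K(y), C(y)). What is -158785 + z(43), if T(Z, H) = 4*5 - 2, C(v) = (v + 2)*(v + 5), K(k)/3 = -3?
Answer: -158767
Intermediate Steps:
K(k) = -9 (K(k) = 3*(-3) = -9)
C(v) = (2 + v)*(5 + v)
T(Z, H) = 18 (T(Z, H) = 20 - 2 = 18)
z(y) = 18
-158785 + z(43) = -158785 + 18 = -158767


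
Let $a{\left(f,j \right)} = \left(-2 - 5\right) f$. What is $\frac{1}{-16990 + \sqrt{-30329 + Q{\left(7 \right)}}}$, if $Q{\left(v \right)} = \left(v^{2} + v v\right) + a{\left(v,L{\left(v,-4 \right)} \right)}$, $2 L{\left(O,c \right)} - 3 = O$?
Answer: $- \frac{1699}{28869038} - \frac{i \sqrt{7570}}{144345190} \approx -5.8852 \cdot 10^{-5} - 6.0276 \cdot 10^{-7} i$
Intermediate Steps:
$L{\left(O,c \right)} = \frac{3}{2} + \frac{O}{2}$
$a{\left(f,j \right)} = - 7 f$
$Q{\left(v \right)} = - 7 v + 2 v^{2}$ ($Q{\left(v \right)} = \left(v^{2} + v v\right) - 7 v = \left(v^{2} + v^{2}\right) - 7 v = 2 v^{2} - 7 v = - 7 v + 2 v^{2}$)
$\frac{1}{-16990 + \sqrt{-30329 + Q{\left(7 \right)}}} = \frac{1}{-16990 + \sqrt{-30329 + 7 \left(-7 + 2 \cdot 7\right)}} = \frac{1}{-16990 + \sqrt{-30329 + 7 \left(-7 + 14\right)}} = \frac{1}{-16990 + \sqrt{-30329 + 7 \cdot 7}} = \frac{1}{-16990 + \sqrt{-30329 + 49}} = \frac{1}{-16990 + \sqrt{-30280}} = \frac{1}{-16990 + 2 i \sqrt{7570}}$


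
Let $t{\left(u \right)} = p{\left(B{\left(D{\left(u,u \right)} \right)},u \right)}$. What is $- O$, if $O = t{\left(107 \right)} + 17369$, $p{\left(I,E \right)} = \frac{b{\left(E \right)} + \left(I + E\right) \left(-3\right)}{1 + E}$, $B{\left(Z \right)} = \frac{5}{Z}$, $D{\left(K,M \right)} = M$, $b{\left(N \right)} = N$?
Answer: $- \frac{200693251}{11556} \approx -17367.0$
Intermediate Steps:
$p{\left(I,E \right)} = \frac{- 3 I - 2 E}{1 + E}$ ($p{\left(I,E \right)} = \frac{E + \left(I + E\right) \left(-3\right)}{1 + E} = \frac{E + \left(E + I\right) \left(-3\right)}{1 + E} = \frac{E - \left(3 E + 3 I\right)}{1 + E} = \frac{- 3 I - 2 E}{1 + E}$)
$t{\left(u \right)} = \frac{- \frac{15}{u} - 2 u}{1 + u}$ ($t{\left(u \right)} = \frac{- 3 \frac{5}{u} - 2 u}{1 + u} = \frac{- \frac{15}{u} - 2 u}{1 + u}$)
$O = \frac{200693251}{11556}$ ($O = \frac{-15 - 2 \cdot 107^{2}}{107 \left(1 + 107\right)} + 17369 = \frac{-15 - 22898}{107 \cdot 108} + 17369 = \frac{1}{107} \cdot \frac{1}{108} \left(-15 - 22898\right) + 17369 = \frac{1}{107} \cdot \frac{1}{108} \left(-22913\right) + 17369 = - \frac{22913}{11556} + 17369 = \frac{200693251}{11556} \approx 17367.0$)
$- O = \left(-1\right) \frac{200693251}{11556} = - \frac{200693251}{11556}$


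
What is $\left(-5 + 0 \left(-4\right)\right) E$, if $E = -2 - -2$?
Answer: $0$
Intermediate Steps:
$E = 0$ ($E = -2 + 2 = 0$)
$\left(-5 + 0 \left(-4\right)\right) E = \left(-5 + 0 \left(-4\right)\right) 0 = \left(-5 + 0\right) 0 = \left(-5\right) 0 = 0$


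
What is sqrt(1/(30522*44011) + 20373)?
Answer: sqrt(36762364289265553140114)/1343303742 ≈ 142.73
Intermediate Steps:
sqrt(1/(30522*44011) + 20373) = sqrt((1/30522)*(1/44011) + 20373) = sqrt(1/1343303742 + 20373) = sqrt(27367127135767/1343303742) = sqrt(36762364289265553140114)/1343303742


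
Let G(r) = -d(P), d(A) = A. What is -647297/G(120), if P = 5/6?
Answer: 3883782/5 ≈ 7.7676e+5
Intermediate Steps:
P = 5/6 (P = 5*(1/6) = 5/6 ≈ 0.83333)
G(r) = -5/6 (G(r) = -1*5/6 = -5/6)
-647297/G(120) = -647297/(-5/6) = -647297*(-6/5) = 3883782/5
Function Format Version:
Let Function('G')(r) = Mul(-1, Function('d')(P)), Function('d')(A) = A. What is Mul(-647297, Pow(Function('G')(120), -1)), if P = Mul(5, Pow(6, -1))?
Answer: Rational(3883782, 5) ≈ 7.7676e+5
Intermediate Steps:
P = Rational(5, 6) (P = Mul(5, Rational(1, 6)) = Rational(5, 6) ≈ 0.83333)
Function('G')(r) = Rational(-5, 6) (Function('G')(r) = Mul(-1, Rational(5, 6)) = Rational(-5, 6))
Mul(-647297, Pow(Function('G')(120), -1)) = Mul(-647297, Pow(Rational(-5, 6), -1)) = Mul(-647297, Rational(-6, 5)) = Rational(3883782, 5)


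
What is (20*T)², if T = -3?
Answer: 3600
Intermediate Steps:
(20*T)² = (20*(-3))² = (-60)² = 3600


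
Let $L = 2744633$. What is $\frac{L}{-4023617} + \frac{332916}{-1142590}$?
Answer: $- \frac{2237758348321}{2298672274015} \approx -0.9735$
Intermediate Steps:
$\frac{L}{-4023617} + \frac{332916}{-1142590} = \frac{2744633}{-4023617} + \frac{332916}{-1142590} = 2744633 \left(- \frac{1}{4023617}\right) + 332916 \left(- \frac{1}{1142590}\right) = - \frac{2744633}{4023617} - \frac{166458}{571295} = - \frac{2237758348321}{2298672274015}$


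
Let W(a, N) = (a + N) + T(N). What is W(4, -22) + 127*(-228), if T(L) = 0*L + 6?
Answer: -28968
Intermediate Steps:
T(L) = 6 (T(L) = 0 + 6 = 6)
W(a, N) = 6 + N + a (W(a, N) = (a + N) + 6 = (N + a) + 6 = 6 + N + a)
W(4, -22) + 127*(-228) = (6 - 22 + 4) + 127*(-228) = -12 - 28956 = -28968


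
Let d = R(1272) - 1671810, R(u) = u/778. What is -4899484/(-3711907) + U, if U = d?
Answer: -2413975394337502/1443931823 ≈ -1.6718e+6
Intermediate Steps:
R(u) = u/778 (R(u) = u*(1/778) = u/778)
d = -650333454/389 (d = (1/778)*1272 - 1671810 = 636/389 - 1671810 = -650333454/389 ≈ -1.6718e+6)
U = -650333454/389 ≈ -1.6718e+6
-4899484/(-3711907) + U = -4899484/(-3711907) - 650333454/389 = -4899484*(-1/3711907) - 650333454/389 = 4899484/3711907 - 650333454/389 = -2413975394337502/1443931823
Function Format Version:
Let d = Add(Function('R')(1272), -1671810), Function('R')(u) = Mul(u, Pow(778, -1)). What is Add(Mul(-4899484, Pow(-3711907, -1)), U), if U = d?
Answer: Rational(-2413975394337502, 1443931823) ≈ -1.6718e+6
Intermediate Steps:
Function('R')(u) = Mul(Rational(1, 778), u) (Function('R')(u) = Mul(u, Rational(1, 778)) = Mul(Rational(1, 778), u))
d = Rational(-650333454, 389) (d = Add(Mul(Rational(1, 778), 1272), -1671810) = Add(Rational(636, 389), -1671810) = Rational(-650333454, 389) ≈ -1.6718e+6)
U = Rational(-650333454, 389) ≈ -1.6718e+6
Add(Mul(-4899484, Pow(-3711907, -1)), U) = Add(Mul(-4899484, Pow(-3711907, -1)), Rational(-650333454, 389)) = Add(Mul(-4899484, Rational(-1, 3711907)), Rational(-650333454, 389)) = Add(Rational(4899484, 3711907), Rational(-650333454, 389)) = Rational(-2413975394337502, 1443931823)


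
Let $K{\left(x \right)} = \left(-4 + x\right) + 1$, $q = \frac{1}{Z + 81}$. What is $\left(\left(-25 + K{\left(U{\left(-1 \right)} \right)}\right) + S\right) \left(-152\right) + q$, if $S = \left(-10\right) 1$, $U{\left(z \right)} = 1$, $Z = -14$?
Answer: $\frac{376809}{67} \approx 5624.0$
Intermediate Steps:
$q = \frac{1}{67}$ ($q = \frac{1}{-14 + 81} = \frac{1}{67} \approx 0.014925$)
$K{\left(x \right)} = -3 + x$
$S = -10$
$\left(\left(-25 + K{\left(U{\left(-1 \right)} \right)}\right) + S\right) \left(-152\right) + q = \left(\left(-25 + \left(-3 + 1\right)\right) - 10\right) \left(-152\right) + \frac{1}{67} = \left(\left(-25 - 2\right) - 10\right) \left(-152\right) + \frac{1}{67} = \left(-27 - 10\right) \left(-152\right) + \frac{1}{67} = \left(-37\right) \left(-152\right) + \frac{1}{67} = 5624 + \frac{1}{67} = \frac{376809}{67}$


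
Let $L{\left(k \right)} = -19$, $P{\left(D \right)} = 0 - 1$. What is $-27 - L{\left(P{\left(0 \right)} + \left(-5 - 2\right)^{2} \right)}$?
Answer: $-8$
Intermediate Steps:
$P{\left(D \right)} = -1$
$-27 - L{\left(P{\left(0 \right)} + \left(-5 - 2\right)^{2} \right)} = -27 - -19 = -27 + 19 = -8$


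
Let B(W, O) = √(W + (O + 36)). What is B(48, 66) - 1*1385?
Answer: -1385 + 5*√6 ≈ -1372.8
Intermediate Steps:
B(W, O) = √(36 + O + W) (B(W, O) = √(W + (36 + O)) = √(36 + O + W))
B(48, 66) - 1*1385 = √(36 + 66 + 48) - 1*1385 = √150 - 1385 = 5*√6 - 1385 = -1385 + 5*√6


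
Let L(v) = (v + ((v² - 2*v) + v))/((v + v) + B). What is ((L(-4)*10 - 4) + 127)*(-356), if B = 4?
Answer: -29548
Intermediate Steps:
L(v) = v²/(4 + 2*v) (L(v) = (v + ((v² - 2*v) + v))/((v + v) + 4) = (v + (v² - v))/(2*v + 4) = v²/(4 + 2*v))
((L(-4)*10 - 4) + 127)*(-356) = ((((½)*(-4)²/(2 - 4))*10 - 4) + 127)*(-356) = ((((½)*16/(-2))*10 - 4) + 127)*(-356) = ((((½)*16*(-½))*10 - 4) + 127)*(-356) = ((-4*10 - 4) + 127)*(-356) = ((-40 - 4) + 127)*(-356) = (-44 + 127)*(-356) = 83*(-356) = -29548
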